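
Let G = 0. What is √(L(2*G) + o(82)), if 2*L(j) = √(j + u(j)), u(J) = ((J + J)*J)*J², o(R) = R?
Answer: √82 ≈ 9.0554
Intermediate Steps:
u(J) = 2*J⁴ (u(J) = ((2*J)*J)*J² = (2*J²)*J² = 2*J⁴)
L(j) = √(j + 2*j⁴)/2
√(L(2*G) + o(82)) = √(√(2*0 + 2*(2*0)⁴)/2 + 82) = √(√(0 + 2*0⁴)/2 + 82) = √(√(0 + 2*0)/2 + 82) = √(√(0 + 0)/2 + 82) = √(√0/2 + 82) = √((½)*0 + 82) = √(0 + 82) = √82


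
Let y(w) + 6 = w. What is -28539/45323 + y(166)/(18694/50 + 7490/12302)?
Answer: -264174464429/1305008299053 ≈ -0.20243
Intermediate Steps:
y(w) = -6 + w
-28539/45323 + y(166)/(18694/50 + 7490/12302) = -28539/45323 + (-6 + 166)/(18694/50 + 7490/12302) = -28539*1/45323 + 160/(18694*(1/50) + 7490*(1/12302)) = -28539/45323 + 160/(9347/25 + 3745/6151) = -28539/45323 + 160/(57587022/153775) = -28539/45323 + 160*(153775/57587022) = -28539/45323 + 12302000/28793511 = -264174464429/1305008299053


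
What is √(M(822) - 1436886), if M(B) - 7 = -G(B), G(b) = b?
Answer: I*√1437701 ≈ 1199.0*I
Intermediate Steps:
M(B) = 7 - B
√(M(822) - 1436886) = √((7 - 1*822) - 1436886) = √((7 - 822) - 1436886) = √(-815 - 1436886) = √(-1437701) = I*√1437701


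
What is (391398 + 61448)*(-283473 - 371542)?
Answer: -296620922690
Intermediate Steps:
(391398 + 61448)*(-283473 - 371542) = 452846*(-655015) = -296620922690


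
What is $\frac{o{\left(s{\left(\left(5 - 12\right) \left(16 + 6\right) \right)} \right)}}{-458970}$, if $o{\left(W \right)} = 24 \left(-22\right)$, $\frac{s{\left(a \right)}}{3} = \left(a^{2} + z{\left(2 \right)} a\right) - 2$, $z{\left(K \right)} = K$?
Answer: $\frac{88}{76495} \approx 0.0011504$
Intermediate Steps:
$s{\left(a \right)} = -6 + 3 a^{2} + 6 a$ ($s{\left(a \right)} = 3 \left(\left(a^{2} + 2 a\right) - 2\right) = 3 \left(-2 + a^{2} + 2 a\right) = -6 + 3 a^{2} + 6 a$)
$o{\left(W \right)} = -528$
$\frac{o{\left(s{\left(\left(5 - 12\right) \left(16 + 6\right) \right)} \right)}}{-458970} = - \frac{528}{-458970} = \left(-528\right) \left(- \frac{1}{458970}\right) = \frac{88}{76495}$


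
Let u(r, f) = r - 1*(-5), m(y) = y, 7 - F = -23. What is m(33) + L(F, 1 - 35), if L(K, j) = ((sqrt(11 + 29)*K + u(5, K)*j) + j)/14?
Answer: 44/7 + 30*sqrt(10)/7 ≈ 19.838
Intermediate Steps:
F = 30 (F = 7 - 1*(-23) = 7 + 23 = 30)
u(r, f) = 5 + r (u(r, f) = r + 5 = 5 + r)
L(K, j) = 11*j/14 + K*sqrt(10)/7 (L(K, j) = ((sqrt(11 + 29)*K + (5 + 5)*j) + j)/14 = ((sqrt(40)*K + 10*j) + j)*(1/14) = (((2*sqrt(10))*K + 10*j) + j)*(1/14) = ((2*K*sqrt(10) + 10*j) + j)*(1/14) = ((10*j + 2*K*sqrt(10)) + j)*(1/14) = (11*j + 2*K*sqrt(10))*(1/14) = 11*j/14 + K*sqrt(10)/7)
m(33) + L(F, 1 - 35) = 33 + (11*(1 - 35)/14 + (1/7)*30*sqrt(10)) = 33 + ((11/14)*(-34) + 30*sqrt(10)/7) = 33 + (-187/7 + 30*sqrt(10)/7) = 44/7 + 30*sqrt(10)/7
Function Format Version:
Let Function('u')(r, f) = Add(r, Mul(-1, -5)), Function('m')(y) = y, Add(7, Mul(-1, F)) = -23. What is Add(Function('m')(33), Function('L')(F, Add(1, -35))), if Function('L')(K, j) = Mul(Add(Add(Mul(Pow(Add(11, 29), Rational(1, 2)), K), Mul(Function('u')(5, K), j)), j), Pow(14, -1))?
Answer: Add(Rational(44, 7), Mul(Rational(30, 7), Pow(10, Rational(1, 2)))) ≈ 19.838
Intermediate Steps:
F = 30 (F = Add(7, Mul(-1, -23)) = Add(7, 23) = 30)
Function('u')(r, f) = Add(5, r) (Function('u')(r, f) = Add(r, 5) = Add(5, r))
Function('L')(K, j) = Add(Mul(Rational(11, 14), j), Mul(Rational(1, 7), K, Pow(10, Rational(1, 2)))) (Function('L')(K, j) = Mul(Add(Add(Mul(Pow(Add(11, 29), Rational(1, 2)), K), Mul(Add(5, 5), j)), j), Pow(14, -1)) = Mul(Add(Add(Mul(Pow(40, Rational(1, 2)), K), Mul(10, j)), j), Rational(1, 14)) = Mul(Add(Add(Mul(Mul(2, Pow(10, Rational(1, 2))), K), Mul(10, j)), j), Rational(1, 14)) = Mul(Add(Add(Mul(2, K, Pow(10, Rational(1, 2))), Mul(10, j)), j), Rational(1, 14)) = Mul(Add(Add(Mul(10, j), Mul(2, K, Pow(10, Rational(1, 2)))), j), Rational(1, 14)) = Mul(Add(Mul(11, j), Mul(2, K, Pow(10, Rational(1, 2)))), Rational(1, 14)) = Add(Mul(Rational(11, 14), j), Mul(Rational(1, 7), K, Pow(10, Rational(1, 2)))))
Add(Function('m')(33), Function('L')(F, Add(1, -35))) = Add(33, Add(Mul(Rational(11, 14), Add(1, -35)), Mul(Rational(1, 7), 30, Pow(10, Rational(1, 2))))) = Add(33, Add(Mul(Rational(11, 14), -34), Mul(Rational(30, 7), Pow(10, Rational(1, 2))))) = Add(33, Add(Rational(-187, 7), Mul(Rational(30, 7), Pow(10, Rational(1, 2))))) = Add(Rational(44, 7), Mul(Rational(30, 7), Pow(10, Rational(1, 2))))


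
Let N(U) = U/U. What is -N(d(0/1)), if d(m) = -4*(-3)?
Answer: -1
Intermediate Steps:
d(m) = 12
N(U) = 1
-N(d(0/1)) = -1*1 = -1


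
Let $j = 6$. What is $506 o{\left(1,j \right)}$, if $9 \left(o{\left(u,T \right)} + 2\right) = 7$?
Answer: $- \frac{5566}{9} \approx -618.44$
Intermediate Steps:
$o{\left(u,T \right)} = - \frac{11}{9}$ ($o{\left(u,T \right)} = -2 + \frac{1}{9} \cdot 7 = -2 + \frac{7}{9} = - \frac{11}{9}$)
$506 o{\left(1,j \right)} = 506 \left(- \frac{11}{9}\right) = - \frac{5566}{9}$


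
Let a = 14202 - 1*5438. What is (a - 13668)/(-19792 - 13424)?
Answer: 613/4152 ≈ 0.14764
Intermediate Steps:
a = 8764 (a = 14202 - 5438 = 8764)
(a - 13668)/(-19792 - 13424) = (8764 - 13668)/(-19792 - 13424) = -4904/(-33216) = -4904*(-1/33216) = 613/4152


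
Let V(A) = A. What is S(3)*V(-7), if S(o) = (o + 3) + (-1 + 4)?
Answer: -63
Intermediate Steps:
S(o) = 6 + o (S(o) = (3 + o) + 3 = 6 + o)
S(3)*V(-7) = (6 + 3)*(-7) = 9*(-7) = -63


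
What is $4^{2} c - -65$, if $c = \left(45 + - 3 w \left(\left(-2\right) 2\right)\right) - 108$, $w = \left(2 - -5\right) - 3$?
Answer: $-175$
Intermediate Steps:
$w = 4$ ($w = \left(2 + 5\right) - 3 = 7 - 3 = 4$)
$c = -15$ ($c = \left(45 + \left(-3\right) 4 \left(\left(-2\right) 2\right)\right) - 108 = \left(45 - -48\right) - 108 = \left(45 + 48\right) - 108 = 93 - 108 = -15$)
$4^{2} c - -65 = 4^{2} \left(-15\right) - -65 = 16 \left(-15\right) + 65 = -240 + 65 = -175$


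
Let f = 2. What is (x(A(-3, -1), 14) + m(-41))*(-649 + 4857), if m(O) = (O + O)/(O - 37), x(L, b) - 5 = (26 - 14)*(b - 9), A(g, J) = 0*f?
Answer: 10839808/39 ≈ 2.7794e+5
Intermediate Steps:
A(g, J) = 0 (A(g, J) = 0*2 = 0)
x(L, b) = -103 + 12*b (x(L, b) = 5 + (26 - 14)*(b - 9) = 5 + 12*(-9 + b) = 5 + (-108 + 12*b) = -103 + 12*b)
m(O) = 2*O/(-37 + O) (m(O) = (2*O)/(-37 + O) = 2*O/(-37 + O))
(x(A(-3, -1), 14) + m(-41))*(-649 + 4857) = ((-103 + 12*14) + 2*(-41)/(-37 - 41))*(-649 + 4857) = ((-103 + 168) + 2*(-41)/(-78))*4208 = (65 + 2*(-41)*(-1/78))*4208 = (65 + 41/39)*4208 = (2576/39)*4208 = 10839808/39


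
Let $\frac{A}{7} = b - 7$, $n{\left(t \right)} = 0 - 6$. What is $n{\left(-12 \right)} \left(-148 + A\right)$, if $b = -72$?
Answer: $4206$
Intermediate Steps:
$n{\left(t \right)} = -6$ ($n{\left(t \right)} = 0 - 6 = -6$)
$A = -553$ ($A = 7 \left(-72 - 7\right) = 7 \left(-79\right) = -553$)
$n{\left(-12 \right)} \left(-148 + A\right) = - 6 \left(-148 - 553\right) = \left(-6\right) \left(-701\right) = 4206$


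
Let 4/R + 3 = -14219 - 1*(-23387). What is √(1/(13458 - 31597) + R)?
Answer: √10538369283585/166243935 ≈ 0.019527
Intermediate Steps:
R = 4/9165 (R = 4/(-3 + (-14219 - 1*(-23387))) = 4/(-3 + (-14219 + 23387)) = 4/(-3 + 9168) = 4/9165 ≈ 0.00043644)
√(1/(13458 - 31597) + R) = √(1/(13458 - 31597) + 4/9165) = √(1/(-18139) + 4/9165) = √(-1/18139 + 4/9165) = √(63391/166243935) = √10538369283585/166243935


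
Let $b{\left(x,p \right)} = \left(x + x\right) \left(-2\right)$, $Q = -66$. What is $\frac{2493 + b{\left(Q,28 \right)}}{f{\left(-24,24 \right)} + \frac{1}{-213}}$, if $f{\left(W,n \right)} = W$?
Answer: $- \frac{587241}{5113} \approx -114.85$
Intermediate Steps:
$b{\left(x,p \right)} = - 4 x$ ($b{\left(x,p \right)} = 2 x \left(-2\right) = - 4 x$)
$\frac{2493 + b{\left(Q,28 \right)}}{f{\left(-24,24 \right)} + \frac{1}{-213}} = \frac{2493 - -264}{-24 + \frac{1}{-213}} = \frac{2493 + 264}{-24 - \frac{1}{213}} = \frac{2757}{- \frac{5113}{213}} = 2757 \left(- \frac{213}{5113}\right) = - \frac{587241}{5113}$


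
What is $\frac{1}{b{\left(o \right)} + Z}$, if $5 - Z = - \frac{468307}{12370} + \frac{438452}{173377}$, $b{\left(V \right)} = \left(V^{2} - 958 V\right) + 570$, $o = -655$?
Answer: $\frac{2144673490}{2267188669555599} \approx 9.4596 \cdot 10^{-7}$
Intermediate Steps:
$b{\left(V \right)} = 570 + V^{2} - 958 V$
$Z = \frac{86493378949}{2144673490}$ ($Z = 5 - \left(- \frac{468307}{12370} + \frac{438452}{173377}\right) = 5 - - \frac{75770011499}{2144673490} = 5 + \frac{75770011499}{2144673490} = \frac{86493378949}{2144673490} \approx 40.329$)
$\frac{1}{b{\left(o \right)} + Z} = \frac{1}{\left(570 + \left(-655\right)^{2} - -627490\right) + \frac{86493378949}{2144673490}} = \frac{1}{\left(570 + 429025 + 627490\right) + \frac{86493378949}{2144673490}} = \frac{1}{1057085 + \frac{86493378949}{2144673490}} = \frac{1}{\frac{2267188669555599}{2144673490}} = \frac{2144673490}{2267188669555599}$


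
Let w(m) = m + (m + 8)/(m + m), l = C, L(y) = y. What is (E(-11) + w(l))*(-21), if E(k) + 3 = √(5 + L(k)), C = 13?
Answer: -5901/26 - 21*I*√6 ≈ -226.96 - 51.439*I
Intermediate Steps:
l = 13
E(k) = -3 + √(5 + k)
w(m) = m + (8 + m)/(2*m) (w(m) = m + (8 + m)/((2*m)) = m + (8 + m)*(1/(2*m)) = m + (8 + m)/(2*m))
(E(-11) + w(l))*(-21) = ((-3 + √(5 - 11)) + (½ + 13 + 4/13))*(-21) = ((-3 + √(-6)) + (½ + 13 + 4*(1/13)))*(-21) = ((-3 + I*√6) + (½ + 13 + 4/13))*(-21) = ((-3 + I*√6) + 359/26)*(-21) = (281/26 + I*√6)*(-21) = -5901/26 - 21*I*√6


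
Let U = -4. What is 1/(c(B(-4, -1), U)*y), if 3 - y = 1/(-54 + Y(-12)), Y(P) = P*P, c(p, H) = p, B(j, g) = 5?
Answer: 18/269 ≈ 0.066914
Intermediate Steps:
Y(P) = P**2
y = 269/90 (y = 3 - 1/(-54 + (-12)**2) = 3 - 1/(-54 + 144) = 3 - 1/90 = 269/90 ≈ 2.9889)
1/(c(B(-4, -1), U)*y) = 1/(5*(269/90)) = 1/(269/18) = 18/269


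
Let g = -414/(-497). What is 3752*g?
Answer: 221904/71 ≈ 3125.4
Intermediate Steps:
g = 414/497 (g = -414*(-1/497) = 414/497 ≈ 0.83300)
3752*g = 3752*(414/497) = 221904/71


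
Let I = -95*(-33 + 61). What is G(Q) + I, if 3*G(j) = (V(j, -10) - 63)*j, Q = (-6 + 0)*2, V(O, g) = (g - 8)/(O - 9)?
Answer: -16880/7 ≈ -2411.4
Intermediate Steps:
V(O, g) = (-8 + g)/(-9 + O)
Q = -12 (Q = -6*2 = -12)
I = -2660 (I = -95*28 = -2660)
G(j) = j*(-63 - 18/(-9 + j))/3 (G(j) = (((-8 - 10)/(-9 + j) - 63)*j)/3 = ((-18/(-9 + j) - 63)*j)/3 = ((-63 - 18/(-9 + j))*j)/3 = (j*(-63 - 18/(-9 + j)))/3 = j*(-63 - 18/(-9 + j))/3)
G(Q) + I = 3*(-12)*(61 - 7*(-12))/(-9 - 12) - 2660 = 3*(-12)*(61 + 84)/(-21) - 2660 = 3*(-12)*(-1/21)*145 - 2660 = 1740/7 - 2660 = -16880/7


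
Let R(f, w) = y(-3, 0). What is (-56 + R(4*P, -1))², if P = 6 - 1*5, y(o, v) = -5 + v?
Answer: 3721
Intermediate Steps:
P = 1 (P = 6 - 5 = 1)
R(f, w) = -5 (R(f, w) = -5 + 0 = -5)
(-56 + R(4*P, -1))² = (-56 - 5)² = (-61)² = 3721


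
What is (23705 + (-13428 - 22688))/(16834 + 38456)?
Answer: -4137/18430 ≈ -0.22447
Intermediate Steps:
(23705 + (-13428 - 22688))/(16834 + 38456) = (23705 - 36116)/55290 = -12411*1/55290 = -4137/18430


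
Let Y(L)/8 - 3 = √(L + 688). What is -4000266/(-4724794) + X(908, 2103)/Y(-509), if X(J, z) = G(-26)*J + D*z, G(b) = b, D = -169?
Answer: 31633786797/37798352 - 4459*√179/16 ≈ -2891.7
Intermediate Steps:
Y(L) = 24 + 8*√(688 + L) (Y(L) = 24 + 8*√(L + 688) = 24 + 8*√(688 + L))
X(J, z) = -169*z - 26*J (X(J, z) = -26*J - 169*z = -169*z - 26*J)
-4000266/(-4724794) + X(908, 2103)/Y(-509) = -4000266/(-4724794) + (-169*2103 - 26*908)/(24 + 8*√(688 - 509)) = -4000266*(-1/4724794) + (-355407 - 23608)/(24 + 8*√179) = 2000133/2362397 - 379015/(24 + 8*√179)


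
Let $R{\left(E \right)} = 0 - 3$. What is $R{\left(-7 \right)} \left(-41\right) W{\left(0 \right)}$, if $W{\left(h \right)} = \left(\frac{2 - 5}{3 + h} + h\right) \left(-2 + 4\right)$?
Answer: $-246$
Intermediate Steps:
$R{\left(E \right)} = -3$
$W{\left(h \right)} = - \frac{6}{3 + h} + 2 h$ ($W{\left(h \right)} = \left(- \frac{3}{3 + h} + h\right) 2 = \left(h - \frac{3}{3 + h}\right) 2 = - \frac{6}{3 + h} + 2 h$)
$R{\left(-7 \right)} \left(-41\right) W{\left(0 \right)} = \left(-3\right) \left(-41\right) \frac{2 \left(-3 + 0^{2} + 3 \cdot 0\right)}{3 + 0} = 123 \frac{2 \left(-3 + 0 + 0\right)}{3} = 123 \cdot 2 \cdot \frac{1}{3} \left(-3\right) = 123 \left(-2\right) = -246$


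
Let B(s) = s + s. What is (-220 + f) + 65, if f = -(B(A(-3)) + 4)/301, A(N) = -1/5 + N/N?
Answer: -33329/215 ≈ -155.02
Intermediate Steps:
A(N) = ⅘ (A(N) = -1*⅕ + 1 = -⅕ + 1 = ⅘)
B(s) = 2*s
f = -4/215 (f = -(2*(⅘) + 4)/301 = -(8/5 + 4)*(1/301) = -1*28/5*(1/301) = -28/5*1/301 = -4/215 ≈ -0.018605)
(-220 + f) + 65 = (-220 - 4/215) + 65 = -47304/215 + 65 = -33329/215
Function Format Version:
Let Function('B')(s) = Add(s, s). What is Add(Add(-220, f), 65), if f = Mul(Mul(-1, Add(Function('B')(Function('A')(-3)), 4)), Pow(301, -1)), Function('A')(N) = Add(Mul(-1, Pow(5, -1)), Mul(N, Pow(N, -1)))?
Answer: Rational(-33329, 215) ≈ -155.02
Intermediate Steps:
Function('A')(N) = Rational(4, 5) (Function('A')(N) = Add(Mul(-1, Rational(1, 5)), 1) = Add(Rational(-1, 5), 1) = Rational(4, 5))
Function('B')(s) = Mul(2, s)
f = Rational(-4, 215) (f = Mul(Mul(-1, Add(Mul(2, Rational(4, 5)), 4)), Pow(301, -1)) = Mul(Mul(-1, Add(Rational(8, 5), 4)), Rational(1, 301)) = Mul(Mul(-1, Rational(28, 5)), Rational(1, 301)) = Mul(Rational(-28, 5), Rational(1, 301)) = Rational(-4, 215) ≈ -0.018605)
Add(Add(-220, f), 65) = Add(Add(-220, Rational(-4, 215)), 65) = Add(Rational(-47304, 215), 65) = Rational(-33329, 215)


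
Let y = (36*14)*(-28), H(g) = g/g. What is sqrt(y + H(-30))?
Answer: I*sqrt(14111) ≈ 118.79*I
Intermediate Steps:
H(g) = 1
y = -14112 (y = 504*(-28) = -14112)
sqrt(y + H(-30)) = sqrt(-14112 + 1) = sqrt(-14111) = I*sqrt(14111)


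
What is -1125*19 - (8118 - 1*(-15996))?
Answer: -45489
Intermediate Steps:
-1125*19 - (8118 - 1*(-15996)) = -21375 - (8118 + 15996) = -21375 - 1*24114 = -21375 - 24114 = -45489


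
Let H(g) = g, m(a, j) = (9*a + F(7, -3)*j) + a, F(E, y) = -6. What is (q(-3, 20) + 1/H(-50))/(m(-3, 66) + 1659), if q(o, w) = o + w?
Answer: 283/20550 ≈ 0.013771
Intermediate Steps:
m(a, j) = -6*j + 10*a (m(a, j) = (9*a - 6*j) + a = (-6*j + 9*a) + a = -6*j + 10*a)
(q(-3, 20) + 1/H(-50))/(m(-3, 66) + 1659) = ((-3 + 20) + 1/(-50))/((-6*66 + 10*(-3)) + 1659) = (17 - 1/50)/((-396 - 30) + 1659) = 849/(50*(-426 + 1659)) = (849/50)/1233 = (849/50)*(1/1233) = 283/20550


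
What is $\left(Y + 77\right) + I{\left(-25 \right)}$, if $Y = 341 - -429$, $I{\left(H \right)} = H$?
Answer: $822$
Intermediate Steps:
$Y = 770$ ($Y = 341 + 429 = 770$)
$\left(Y + 77\right) + I{\left(-25 \right)} = \left(770 + 77\right) - 25 = 847 - 25 = 822$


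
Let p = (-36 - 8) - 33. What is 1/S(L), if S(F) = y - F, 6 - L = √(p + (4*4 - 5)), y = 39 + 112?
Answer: 145/21091 - I*√66/21091 ≈ 0.006875 - 0.00038519*I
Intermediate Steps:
y = 151
p = -77 (p = -44 - 33 = -77)
L = 6 - I*√66 (L = 6 - √(-77 + (4*4 - 5)) = 6 - √(-77 + (16 - 5)) = 6 - √(-77 + 11) = 6 - √(-66) = 6 - I*√66 ≈ 6.0 - 8.124*I)
S(F) = 151 - F
1/S(L) = 1/(151 - (6 - I*√66)) = 1/(151 + (-6 + I*√66)) = 1/(145 + I*√66)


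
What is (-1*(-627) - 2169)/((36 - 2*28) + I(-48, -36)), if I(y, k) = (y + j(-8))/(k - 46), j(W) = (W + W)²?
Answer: 10537/154 ≈ 68.422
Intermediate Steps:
j(W) = 4*W² (j(W) = (2*W)² = 4*W²)
I(y, k) = (256 + y)/(-46 + k) (I(y, k) = (y + 4*(-8)²)/(k - 46) = (y + 4*64)/(-46 + k) = (y + 256)/(-46 + k) = (256 + y)/(-46 + k))
(-1*(-627) - 2169)/((36 - 2*28) + I(-48, -36)) = (-1*(-627) - 2169)/((36 - 2*28) + (256 - 48)/(-46 - 36)) = (627 - 2169)/((36 - 56) + 208/(-82)) = -1542/(-20 - 1/82*208) = -1542/(-20 - 104/41) = -1542/(-924/41) = -1542*(-41/924) = 10537/154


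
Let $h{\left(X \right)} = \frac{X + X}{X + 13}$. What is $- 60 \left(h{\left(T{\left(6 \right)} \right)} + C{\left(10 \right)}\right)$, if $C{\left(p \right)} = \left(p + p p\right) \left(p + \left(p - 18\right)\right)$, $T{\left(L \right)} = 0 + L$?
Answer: $- \frac{251520}{19} \approx -13238.0$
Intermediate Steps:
$T{\left(L \right)} = L$
$h{\left(X \right)} = \frac{2 X}{13 + X}$
$C{\left(p \right)} = \left(-18 + 2 p\right) \left(p + p^{2}\right)$ ($C{\left(p \right)} = \left(p + p^{2}\right) \left(p + \left(-18 + p\right)\right) = \left(p + p^{2}\right) \left(-18 + 2 p\right) = \left(-18 + 2 p\right) \left(p + p^{2}\right)$)
$- 60 \left(h{\left(T{\left(6 \right)} \right)} + C{\left(10 \right)}\right) = - 60 \left(2 \cdot 6 \frac{1}{13 + 6} + 2 \cdot 10 \left(-9 + 10^{2} - 80\right)\right) = - 60 \left(2 \cdot 6 \cdot \frac{1}{19} + 2 \cdot 10 \left(-9 + 100 - 80\right)\right) = - 60 \left(2 \cdot 6 \cdot \frac{1}{19} + 2 \cdot 10 \cdot 11\right) = - 60 \left(\frac{12}{19} + 220\right) = \left(-60\right) \frac{4192}{19} = - \frac{251520}{19}$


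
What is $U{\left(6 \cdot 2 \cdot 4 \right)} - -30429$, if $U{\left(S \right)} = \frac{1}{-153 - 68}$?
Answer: $\frac{6724808}{221} \approx 30429.0$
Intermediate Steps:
$U{\left(S \right)} = - \frac{1}{221}$ ($U{\left(S \right)} = \frac{1}{-221} = - \frac{1}{221}$)
$U{\left(6 \cdot 2 \cdot 4 \right)} - -30429 = - \frac{1}{221} - -30429 = - \frac{1}{221} + 30429 = \frac{6724808}{221}$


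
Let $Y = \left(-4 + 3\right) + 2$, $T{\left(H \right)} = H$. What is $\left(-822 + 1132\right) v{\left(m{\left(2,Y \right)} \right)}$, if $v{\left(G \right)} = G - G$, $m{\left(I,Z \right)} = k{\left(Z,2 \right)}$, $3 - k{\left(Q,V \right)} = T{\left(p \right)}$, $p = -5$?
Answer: $0$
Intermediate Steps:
$Y = 1$ ($Y = -1 + 2 = 1$)
$k{\left(Q,V \right)} = 8$ ($k{\left(Q,V \right)} = 3 - -5 = 3 + 5 = 8$)
$m{\left(I,Z \right)} = 8$
$v{\left(G \right)} = 0$
$\left(-822 + 1132\right) v{\left(m{\left(2,Y \right)} \right)} = \left(-822 + 1132\right) 0 = 310 \cdot 0 = 0$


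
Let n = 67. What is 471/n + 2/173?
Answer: 81617/11591 ≈ 7.0414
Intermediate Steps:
471/n + 2/173 = 471/67 + 2/173 = 81617/11591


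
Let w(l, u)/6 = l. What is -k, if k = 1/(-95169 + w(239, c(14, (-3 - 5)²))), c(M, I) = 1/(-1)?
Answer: 1/93735 ≈ 1.0668e-5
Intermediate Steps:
c(M, I) = -1
w(l, u) = 6*l
k = -1/93735 (k = 1/(-95169 + 6*239) = 1/(-95169 + 1434) = 1/(-93735) = -1/93735 ≈ -1.0668e-5)
-k = -1*(-1/93735) = 1/93735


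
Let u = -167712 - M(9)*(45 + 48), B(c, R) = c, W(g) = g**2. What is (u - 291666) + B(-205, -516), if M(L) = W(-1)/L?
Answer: -1378780/3 ≈ -4.5959e+5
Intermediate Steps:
M(L) = 1/L (M(L) = (-1)**2/L = 1/L)
u = -503167/3 (u = -167712 - (45 + 48)/9 = -167712 - 93/9 = -167712 - 1*31/3 = -167712 - 31/3 = -503167/3 ≈ -1.6772e+5)
(u - 291666) + B(-205, -516) = (-503167/3 - 291666) - 205 = -1378165/3 - 205 = -1378780/3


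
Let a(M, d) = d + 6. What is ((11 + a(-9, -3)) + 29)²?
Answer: 1849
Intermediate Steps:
a(M, d) = 6 + d
((11 + a(-9, -3)) + 29)² = ((11 + (6 - 3)) + 29)² = ((11 + 3) + 29)² = (14 + 29)² = 43² = 1849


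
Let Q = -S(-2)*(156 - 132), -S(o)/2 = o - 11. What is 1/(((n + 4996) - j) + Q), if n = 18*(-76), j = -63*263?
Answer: 1/19573 ≈ 5.1091e-5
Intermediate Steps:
S(o) = 22 - 2*o (S(o) = -2*(o - 11) = -2*(-11 + o) = 22 - 2*o)
j = -16569
n = -1368
Q = -624 (Q = -(22 - 2*(-2))*(156 - 132) = -(22 + 4)*24 = -26*24 = -1*624 = -624)
1/(((n + 4996) - j) + Q) = 1/(((-1368 + 4996) - 1*(-16569)) - 624) = 1/((3628 + 16569) - 624) = 1/(20197 - 624) = 1/19573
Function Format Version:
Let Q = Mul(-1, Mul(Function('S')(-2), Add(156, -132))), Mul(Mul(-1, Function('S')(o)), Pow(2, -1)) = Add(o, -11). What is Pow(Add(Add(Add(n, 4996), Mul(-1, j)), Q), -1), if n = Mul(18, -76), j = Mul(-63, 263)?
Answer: Rational(1, 19573) ≈ 5.1091e-5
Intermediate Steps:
Function('S')(o) = Add(22, Mul(-2, o)) (Function('S')(o) = Mul(-2, Add(o, -11)) = Mul(-2, Add(-11, o)) = Add(22, Mul(-2, o)))
j = -16569
n = -1368
Q = -624 (Q = Mul(-1, Mul(Add(22, Mul(-2, -2)), Add(156, -132))) = Mul(-1, Mul(Add(22, 4), 24)) = Mul(-1, Mul(26, 24)) = Mul(-1, 624) = -624)
Pow(Add(Add(Add(n, 4996), Mul(-1, j)), Q), -1) = Pow(Add(Add(Add(-1368, 4996), Mul(-1, -16569)), -624), -1) = Pow(Add(Add(3628, 16569), -624), -1) = Pow(Add(20197, -624), -1) = Pow(19573, -1) = Rational(1, 19573)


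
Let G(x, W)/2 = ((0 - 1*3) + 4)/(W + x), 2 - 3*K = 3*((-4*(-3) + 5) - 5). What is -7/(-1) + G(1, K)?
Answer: 211/31 ≈ 6.8064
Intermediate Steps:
K = -34/3 (K = ⅔ - ((-4*(-3) + 5) - 5) = ⅔ - ((12 + 5) - 5) = ⅔ - (17 - 5) = ⅔ - 12 = -34/3 ≈ -11.333)
G(x, W) = 2/(W + x) (G(x, W) = 2*(((0 - 1*3) + 4)/(W + x)) = 2*(((0 - 3) + 4)/(W + x)) = 2*((-3 + 4)/(W + x)) = 2*(1/(W + x)) = 2/(W + x))
-7/(-1) + G(1, K) = -7/(-1) + 2/(-34/3 + 1) = -7*(-1) + 2/(-31/3) = 7 + 2*(-3/31) = 7 - 6/31 = 211/31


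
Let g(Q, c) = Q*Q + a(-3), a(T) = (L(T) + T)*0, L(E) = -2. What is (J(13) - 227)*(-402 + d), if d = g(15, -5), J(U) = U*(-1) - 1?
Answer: 42657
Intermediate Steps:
J(U) = -1 - U (J(U) = -U - 1 = -1 - U)
a(T) = 0 (a(T) = (-2 + T)*0 = 0)
g(Q, c) = Q² (g(Q, c) = Q*Q + 0 = Q² + 0 = Q²)
d = 225 (d = 15² = 225)
(J(13) - 227)*(-402 + d) = ((-1 - 1*13) - 227)*(-402 + 225) = ((-1 - 13) - 227)*(-177) = (-14 - 227)*(-177) = -241*(-177) = 42657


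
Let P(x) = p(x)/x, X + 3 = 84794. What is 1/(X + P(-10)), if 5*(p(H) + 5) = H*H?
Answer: 2/169579 ≈ 1.1794e-5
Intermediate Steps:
X = 84791 (X = -3 + 84794 = 84791)
p(H) = -5 + H**2/5 (p(H) = -5 + (H*H)/5 = -5 + H**2/5)
P(x) = (-5 + x**2/5)/x
1/(X + P(-10)) = 1/(84791 + (-5/(-10) + (1/5)*(-10))) = 1/(84791 + (-5*(-1/10) - 2)) = 1/(84791 + (1/2 - 2)) = 1/(84791 - 3/2) = 1/(169579/2) = 2/169579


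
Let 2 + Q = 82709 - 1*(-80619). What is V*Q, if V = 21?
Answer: 3429846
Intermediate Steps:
Q = 163326 (Q = -2 + (82709 - 1*(-80619)) = -2 + (82709 + 80619) = -2 + 163328 = 163326)
V*Q = 21*163326 = 3429846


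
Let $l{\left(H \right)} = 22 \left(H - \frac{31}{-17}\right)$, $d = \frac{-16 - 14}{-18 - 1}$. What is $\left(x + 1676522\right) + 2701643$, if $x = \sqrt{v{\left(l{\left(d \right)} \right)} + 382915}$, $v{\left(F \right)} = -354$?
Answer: $4378165 + \sqrt{382561} \approx 4.3788 \cdot 10^{6}$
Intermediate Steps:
$d = \frac{30}{19}$ ($d = - \frac{30}{-19} = \left(-30\right) \left(- \frac{1}{19}\right) = \frac{30}{19} \approx 1.5789$)
$l{\left(H \right)} = \frac{682}{17} + 22 H$ ($l{\left(H \right)} = 22 \left(H - - \frac{31}{17}\right) = 22 \left(H + \frac{31}{17}\right) = 22 \left(\frac{31}{17} + H\right) = \frac{682}{17} + 22 H$)
$x = \sqrt{382561}$ ($x = \sqrt{-354 + 382915} = \sqrt{382561} \approx 618.52$)
$\left(x + 1676522\right) + 2701643 = \left(\sqrt{382561} + 1676522\right) + 2701643 = \left(1676522 + \sqrt{382561}\right) + 2701643 = 4378165 + \sqrt{382561}$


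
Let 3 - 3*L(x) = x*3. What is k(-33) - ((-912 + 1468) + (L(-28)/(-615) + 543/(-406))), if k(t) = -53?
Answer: -151715491/249690 ≈ -607.62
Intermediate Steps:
L(x) = 1 - x (L(x) = 1 - x*3/3 = 1 - x)
k(-33) - ((-912 + 1468) + (L(-28)/(-615) + 543/(-406))) = -53 - ((-912 + 1468) + ((1 - 1*(-28))/(-615) + 543/(-406))) = -53 - (556 + ((1 + 28)*(-1/615) + 543*(-1/406))) = -53 - (556 + (29*(-1/615) - 543/406)) = -53 - (556 + (-29/615 - 543/406)) = -53 - (556 - 345719/249690) = -53 - 1*138481921/249690 = -53 - 138481921/249690 = -151715491/249690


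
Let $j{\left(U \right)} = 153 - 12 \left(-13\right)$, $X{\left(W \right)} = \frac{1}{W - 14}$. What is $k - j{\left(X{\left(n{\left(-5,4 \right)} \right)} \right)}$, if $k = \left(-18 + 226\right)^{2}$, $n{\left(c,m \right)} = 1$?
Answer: $42955$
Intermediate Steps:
$X{\left(W \right)} = \frac{1}{-14 + W}$
$j{\left(U \right)} = 309$ ($j{\left(U \right)} = 153 - -156 = 153 + 156 = 309$)
$k = 43264$ ($k = 208^{2} = 43264$)
$k - j{\left(X{\left(n{\left(-5,4 \right)} \right)} \right)} = 43264 - 309 = 42955$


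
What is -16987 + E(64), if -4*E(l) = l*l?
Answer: -18011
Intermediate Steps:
E(l) = -l**2/4 (E(l) = -l*l/4 = -l**2/4)
-16987 + E(64) = -16987 - 1/4*64**2 = -16987 - 1/4*4096 = -16987 - 1024 = -18011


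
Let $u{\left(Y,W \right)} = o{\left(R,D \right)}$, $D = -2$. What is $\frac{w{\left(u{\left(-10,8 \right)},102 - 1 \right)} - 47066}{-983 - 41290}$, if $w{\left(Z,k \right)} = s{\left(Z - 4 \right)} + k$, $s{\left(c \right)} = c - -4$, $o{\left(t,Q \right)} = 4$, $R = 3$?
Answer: $\frac{46961}{42273} \approx 1.1109$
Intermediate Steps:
$s{\left(c \right)} = 4 + c$ ($s{\left(c \right)} = c + 4 = 4 + c$)
$u{\left(Y,W \right)} = 4$
$w{\left(Z,k \right)} = Z + k$ ($w{\left(Z,k \right)} = \left(4 + \left(Z - 4\right)\right) + k = \left(4 + \left(-4 + Z\right)\right) + k = Z + k$)
$\frac{w{\left(u{\left(-10,8 \right)},102 - 1 \right)} - 47066}{-983 - 41290} = \frac{\left(4 + \left(102 - 1\right)\right) - 47066}{-983 - 41290} = \frac{\left(4 + \left(102 - 1\right)\right) - 47066}{-42273} = \left(\left(4 + 101\right) - 47066\right) \left(- \frac{1}{42273}\right) = \left(105 - 47066\right) \left(- \frac{1}{42273}\right) = \left(-46961\right) \left(- \frac{1}{42273}\right) = \frac{46961}{42273}$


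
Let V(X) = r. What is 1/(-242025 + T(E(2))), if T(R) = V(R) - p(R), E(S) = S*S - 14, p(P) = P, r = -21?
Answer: -1/242036 ≈ -4.1316e-6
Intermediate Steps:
V(X) = -21
E(S) = -14 + S**2 (E(S) = S**2 - 14 = -14 + S**2)
T(R) = -21 - R
1/(-242025 + T(E(2))) = 1/(-242025 + (-21 - (-14 + 2**2))) = 1/(-242025 + (-21 - (-14 + 4))) = 1/(-242025 + (-21 - 1*(-10))) = 1/(-242025 + (-21 + 10)) = 1/(-242025 - 11) = 1/(-242036) = -1/242036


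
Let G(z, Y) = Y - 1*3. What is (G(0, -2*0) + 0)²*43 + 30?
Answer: 417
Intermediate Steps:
G(z, Y) = -3 + Y (G(z, Y) = Y - 3 = -3 + Y)
(G(0, -2*0) + 0)²*43 + 30 = ((-3 - 2*0) + 0)²*43 + 30 = ((-3 + 0) + 0)²*43 + 30 = (-3 + 0)²*43 + 30 = (-3)²*43 + 30 = 9*43 + 30 = 387 + 30 = 417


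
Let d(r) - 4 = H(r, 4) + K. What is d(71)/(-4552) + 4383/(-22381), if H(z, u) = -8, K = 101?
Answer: -22122373/101878312 ≈ -0.21714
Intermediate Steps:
d(r) = 97 (d(r) = 4 + (-8 + 101) = 4 + 93 = 97)
d(71)/(-4552) + 4383/(-22381) = 97/(-4552) + 4383/(-22381) = 97*(-1/4552) + 4383*(-1/22381) = -97/4552 - 4383/22381 = -22122373/101878312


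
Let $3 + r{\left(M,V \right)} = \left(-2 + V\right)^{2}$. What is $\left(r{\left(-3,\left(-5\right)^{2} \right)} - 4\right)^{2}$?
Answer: $272484$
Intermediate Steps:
$r{\left(M,V \right)} = -3 + \left(-2 + V\right)^{2}$
$\left(r{\left(-3,\left(-5\right)^{2} \right)} - 4\right)^{2} = \left(\left(-3 + \left(-2 + \left(-5\right)^{2}\right)^{2}\right) - 4\right)^{2} = \left(\left(-3 + \left(-2 + 25\right)^{2}\right) - 4\right)^{2} = \left(\left(-3 + 23^{2}\right) - 4\right)^{2} = \left(\left(-3 + 529\right) - 4\right)^{2} = \left(526 - 4\right)^{2} = 522^{2} = 272484$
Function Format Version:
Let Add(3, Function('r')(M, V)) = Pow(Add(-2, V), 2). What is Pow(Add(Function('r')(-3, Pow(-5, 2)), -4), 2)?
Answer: 272484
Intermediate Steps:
Function('r')(M, V) = Add(-3, Pow(Add(-2, V), 2))
Pow(Add(Function('r')(-3, Pow(-5, 2)), -4), 2) = Pow(Add(Add(-3, Pow(Add(-2, Pow(-5, 2)), 2)), -4), 2) = Pow(Add(Add(-3, Pow(Add(-2, 25), 2)), -4), 2) = Pow(Add(Add(-3, Pow(23, 2)), -4), 2) = Pow(Add(Add(-3, 529), -4), 2) = Pow(Add(526, -4), 2) = Pow(522, 2) = 272484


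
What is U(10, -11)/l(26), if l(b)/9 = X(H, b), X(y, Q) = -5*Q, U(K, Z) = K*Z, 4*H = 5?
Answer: 11/117 ≈ 0.094017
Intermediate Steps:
H = 5/4 (H = (1/4)*5 = 5/4 ≈ 1.2500)
l(b) = -45*b (l(b) = 9*(-5*b) = -45*b)
U(10, -11)/l(26) = (10*(-11))/((-45*26)) = -110/(-1170) = -110*(-1/1170) = 11/117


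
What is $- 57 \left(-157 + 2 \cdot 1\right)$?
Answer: $8835$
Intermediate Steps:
$- 57 \left(-157 + 2 \cdot 1\right) = - 57 \left(-157 + 2\right) = \left(-57\right) \left(-155\right) = 8835$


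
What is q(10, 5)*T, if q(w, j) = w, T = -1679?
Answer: -16790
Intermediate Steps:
q(10, 5)*T = 10*(-1679) = -16790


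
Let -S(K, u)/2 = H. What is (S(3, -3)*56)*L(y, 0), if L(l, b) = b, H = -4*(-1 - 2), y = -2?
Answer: 0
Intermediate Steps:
H = 12 (H = -4*(-3) = 12)
S(K, u) = -24 (S(K, u) = -2*12 = -24)
(S(3, -3)*56)*L(y, 0) = -24*56*0 = -1344*0 = 0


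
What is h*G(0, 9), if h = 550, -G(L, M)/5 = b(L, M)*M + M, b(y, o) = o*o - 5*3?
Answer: -1658250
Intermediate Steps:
b(y, o) = -15 + o² (b(y, o) = o² - 15 = -15 + o²)
G(L, M) = -5*M - 5*M*(-15 + M²) (G(L, M) = -5*((-15 + M²)*M + M) = -5*(M*(-15 + M²) + M) = -5*(M + M*(-15 + M²)) = -5*M - 5*M*(-15 + M²))
h*G(0, 9) = 550*(5*9*(14 - 1*9²)) = 550*(5*9*(14 - 1*81)) = 550*(5*9*(14 - 81)) = 550*(5*9*(-67)) = 550*(-3015) = -1658250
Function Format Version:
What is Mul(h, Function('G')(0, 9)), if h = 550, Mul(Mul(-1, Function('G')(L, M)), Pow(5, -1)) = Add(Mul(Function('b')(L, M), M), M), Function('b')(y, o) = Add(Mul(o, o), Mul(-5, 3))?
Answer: -1658250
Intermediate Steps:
Function('b')(y, o) = Add(-15, Pow(o, 2)) (Function('b')(y, o) = Add(Pow(o, 2), -15) = Add(-15, Pow(o, 2)))
Function('G')(L, M) = Add(Mul(-5, M), Mul(-5, M, Add(-15, Pow(M, 2)))) (Function('G')(L, M) = Mul(-5, Add(Mul(Add(-15, Pow(M, 2)), M), M)) = Mul(-5, Add(Mul(M, Add(-15, Pow(M, 2))), M)) = Mul(-5, Add(M, Mul(M, Add(-15, Pow(M, 2))))) = Add(Mul(-5, M), Mul(-5, M, Add(-15, Pow(M, 2)))))
Mul(h, Function('G')(0, 9)) = Mul(550, Mul(5, 9, Add(14, Mul(-1, Pow(9, 2))))) = Mul(550, Mul(5, 9, Add(14, Mul(-1, 81)))) = Mul(550, Mul(5, 9, Add(14, -81))) = Mul(550, Mul(5, 9, -67)) = Mul(550, -3015) = -1658250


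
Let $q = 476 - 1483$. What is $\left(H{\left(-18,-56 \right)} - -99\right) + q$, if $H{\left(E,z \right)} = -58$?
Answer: $-966$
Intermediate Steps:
$q = -1007$ ($q = 476 - 1483 = -1007$)
$\left(H{\left(-18,-56 \right)} - -99\right) + q = \left(-58 - -99\right) - 1007 = \left(-58 + \left(117 - 18\right)\right) - 1007 = \left(-58 + 99\right) - 1007 = 41 - 1007 = -966$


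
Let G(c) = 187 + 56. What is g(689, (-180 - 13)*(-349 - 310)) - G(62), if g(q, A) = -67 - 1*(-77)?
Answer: -233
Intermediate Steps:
g(q, A) = 10 (g(q, A) = -67 + 77 = 10)
G(c) = 243
g(689, (-180 - 13)*(-349 - 310)) - G(62) = 10 - 1*243 = 10 - 243 = -233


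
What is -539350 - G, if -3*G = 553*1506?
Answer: -261744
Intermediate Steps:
G = -277606 (G = -553*1506/3 = -⅓*832818 = -277606)
-539350 - G = -539350 - 1*(-277606) = -539350 + 277606 = -261744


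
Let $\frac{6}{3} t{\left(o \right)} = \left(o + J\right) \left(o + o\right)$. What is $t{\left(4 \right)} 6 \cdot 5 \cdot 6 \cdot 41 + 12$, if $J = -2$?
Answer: $59052$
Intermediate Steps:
$t{\left(o \right)} = o \left(-2 + o\right)$ ($t{\left(o \right)} = \frac{\left(o - 2\right) \left(o + o\right)}{2} = \frac{\left(-2 + o\right) 2 o}{2} = \frac{2 o \left(-2 + o\right)}{2} = o \left(-2 + o\right)$)
$t{\left(4 \right)} 6 \cdot 5 \cdot 6 \cdot 41 + 12 = 4 \left(-2 + 4\right) 6 \cdot 5 \cdot 6 \cdot 41 + 12 = 4 \cdot 2 \cdot 30 \cdot 6 \cdot 41 + 12 = 8 \cdot 180 \cdot 41 + 12 = 1440 \cdot 41 + 12 = 59040 + 12 = 59052$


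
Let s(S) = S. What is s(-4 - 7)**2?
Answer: 121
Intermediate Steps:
s(-4 - 7)**2 = (-4 - 7)**2 = (-11)**2 = 121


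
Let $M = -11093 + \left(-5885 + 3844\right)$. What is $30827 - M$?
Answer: $43961$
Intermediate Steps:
$M = -13134$ ($M = -11093 - 2041 = -13134$)
$30827 - M = 30827 - -13134 = 30827 + 13134 = 43961$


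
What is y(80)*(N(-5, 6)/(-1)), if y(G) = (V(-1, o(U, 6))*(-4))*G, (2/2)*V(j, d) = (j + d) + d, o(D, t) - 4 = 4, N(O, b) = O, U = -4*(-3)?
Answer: -24000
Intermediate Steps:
U = 12
o(D, t) = 8 (o(D, t) = 4 + 4 = 8)
V(j, d) = j + 2*d (V(j, d) = (j + d) + d = (d + j) + d = j + 2*d)
y(G) = -60*G (y(G) = ((-1 + 2*8)*(-4))*G = ((-1 + 16)*(-4))*G = (15*(-4))*G = -60*G)
y(80)*(N(-5, 6)/(-1)) = (-60*80)*(-5/(-1)) = -(-24000)*(-1) = -4800*5 = -24000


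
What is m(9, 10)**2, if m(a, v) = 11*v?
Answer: 12100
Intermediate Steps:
m(9, 10)**2 = (11*10)**2 = 110**2 = 12100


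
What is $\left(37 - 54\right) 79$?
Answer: $-1343$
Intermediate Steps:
$\left(37 - 54\right) 79 = \left(-17\right) 79 = -1343$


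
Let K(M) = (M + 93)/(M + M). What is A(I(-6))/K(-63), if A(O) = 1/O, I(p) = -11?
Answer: 21/55 ≈ 0.38182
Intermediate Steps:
K(M) = (93 + M)/(2*M) (K(M) = (93 + M)/((2*M)) = (93 + M)*(1/(2*M)) = (93 + M)/(2*M))
A(I(-6))/K(-63) = 1/((-11)*(((½)*(93 - 63)/(-63)))) = -1/(11*((½)*(-1/63)*30)) = -1/(11*(-5/21)) = -1/11*(-21/5) = 21/55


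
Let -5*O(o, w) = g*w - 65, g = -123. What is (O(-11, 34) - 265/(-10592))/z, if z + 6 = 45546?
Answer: 14995183/803932800 ≈ 0.018652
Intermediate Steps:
z = 45540 (z = -6 + 45546 = 45540)
O(o, w) = 13 + 123*w/5 (O(o, w) = -(-123*w - 65)/5 = -(-65 - 123*w)/5 = 13 + 123*w/5)
(O(-11, 34) - 265/(-10592))/z = ((13 + (123/5)*34) - 265/(-10592))/45540 = ((13 + 4182/5) - 265*(-1)/10592)*(1/45540) = (4247/5 - 1*(-265/10592))*(1/45540) = (4247/5 + 265/10592)*(1/45540) = (44985549/52960)*(1/45540) = 14995183/803932800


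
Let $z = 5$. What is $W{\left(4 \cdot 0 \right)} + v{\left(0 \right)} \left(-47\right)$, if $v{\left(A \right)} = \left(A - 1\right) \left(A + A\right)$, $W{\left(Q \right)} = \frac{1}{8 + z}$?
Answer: $\frac{1}{13} \approx 0.076923$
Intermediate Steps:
$W{\left(Q \right)} = \frac{1}{13}$ ($W{\left(Q \right)} = \frac{1}{8 + 5} = \frac{1}{13}$)
$v{\left(A \right)} = 2 A \left(-1 + A\right)$ ($v{\left(A \right)} = \left(-1 + A\right) 2 A = 2 A \left(-1 + A\right)$)
$W{\left(4 \cdot 0 \right)} + v{\left(0 \right)} \left(-47\right) = \frac{1}{13} + 2 \cdot 0 \left(-1 + 0\right) \left(-47\right) = \frac{1}{13} + 2 \cdot 0 \left(-1\right) \left(-47\right) = \frac{1}{13} + 0 \left(-47\right) = \frac{1}{13} + 0 = \frac{1}{13}$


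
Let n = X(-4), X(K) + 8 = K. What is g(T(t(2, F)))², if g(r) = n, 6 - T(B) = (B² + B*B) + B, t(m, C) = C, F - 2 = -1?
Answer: 144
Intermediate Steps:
F = 1 (F = 2 - 1 = 1)
X(K) = -8 + K
n = -12 (n = -8 - 4 = -12)
T(B) = 6 - B - 2*B² (T(B) = 6 - ((B² + B*B) + B) = 6 - ((B² + B²) + B) = 6 - (2*B² + B) = 6 - (B + 2*B²) = 6 + (-B - 2*B²) = 6 - B - 2*B²)
g(r) = -12
g(T(t(2, F)))² = (-12)² = 144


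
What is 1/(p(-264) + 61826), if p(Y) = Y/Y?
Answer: 1/61827 ≈ 1.6174e-5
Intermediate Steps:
p(Y) = 1
1/(p(-264) + 61826) = 1/(1 + 61826) = 1/61827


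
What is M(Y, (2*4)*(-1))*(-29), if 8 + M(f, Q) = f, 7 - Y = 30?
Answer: 899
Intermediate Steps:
Y = -23 (Y = 7 - 1*30 = 7 - 30 = -23)
M(f, Q) = -8 + f
M(Y, (2*4)*(-1))*(-29) = (-8 - 23)*(-29) = -31*(-29) = 899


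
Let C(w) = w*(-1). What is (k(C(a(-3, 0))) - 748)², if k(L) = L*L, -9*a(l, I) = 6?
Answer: 45265984/81 ≈ 5.5884e+5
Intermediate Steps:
a(l, I) = -⅔ (a(l, I) = -⅑*6 = -⅔)
C(w) = -w
k(L) = L²
(k(C(a(-3, 0))) - 748)² = ((-1*(-⅔))² - 748)² = ((⅔)² - 748)² = (4/9 - 748)² = (-6728/9)² = 45265984/81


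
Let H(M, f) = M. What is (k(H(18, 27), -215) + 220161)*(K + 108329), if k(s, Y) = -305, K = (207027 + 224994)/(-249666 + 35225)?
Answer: 118772076078656/4987 ≈ 2.3816e+10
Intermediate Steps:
K = -10047/4987 (K = 432021/(-214441) = 432021*(-1/214441) = -10047/4987 ≈ -2.0146)
(k(H(18, 27), -215) + 220161)*(K + 108329) = (-305 + 220161)*(-10047/4987 + 108329) = 219856*(540226676/4987) = 118772076078656/4987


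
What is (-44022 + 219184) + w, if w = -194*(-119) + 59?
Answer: 198307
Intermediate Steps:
w = 23145 (w = 23086 + 59 = 23145)
(-44022 + 219184) + w = (-44022 + 219184) + 23145 = 175162 + 23145 = 198307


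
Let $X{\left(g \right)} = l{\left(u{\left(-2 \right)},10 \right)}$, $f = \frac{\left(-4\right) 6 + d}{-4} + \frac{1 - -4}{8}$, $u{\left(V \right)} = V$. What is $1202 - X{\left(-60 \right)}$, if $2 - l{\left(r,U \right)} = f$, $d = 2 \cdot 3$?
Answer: $\frac{9641}{8} \approx 1205.1$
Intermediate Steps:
$d = 6$
$f = \frac{41}{8}$ ($f = \frac{\left(-4\right) 6 + 6}{-4} + \frac{1 - -4}{8} = \left(-24 + 6\right) \left(- \frac{1}{4}\right) + \left(1 + 4\right) \frac{1}{8} = \left(-18\right) \left(- \frac{1}{4}\right) + 5 \cdot \frac{1}{8} = \frac{9}{2} + \frac{5}{8} = \frac{41}{8} \approx 5.125$)
$l{\left(r,U \right)} = - \frac{25}{8}$ ($l{\left(r,U \right)} = 2 - \frac{41}{8} = - \frac{25}{8}$)
$X{\left(g \right)} = - \frac{25}{8}$
$1202 - X{\left(-60 \right)} = 1202 - - \frac{25}{8} = 1202 + \frac{25}{8} = \frac{9641}{8}$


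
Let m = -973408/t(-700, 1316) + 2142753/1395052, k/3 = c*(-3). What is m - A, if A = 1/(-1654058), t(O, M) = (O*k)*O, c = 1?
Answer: 79804600695776797/45428845632502500 ≈ 1.7567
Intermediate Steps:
k = -9 (k = 3*(1*(-3)) = 3*(-3) = -9)
t(O, M) = -9*O**2 (t(O, M) = (O*(-9))*O = (-9*O)*O = -9*O**2)
m = 675468469201/384511207500 (m = -973408/((-9*(-700)**2)) + 2142753/1395052 = -973408/((-9*490000)) + 2142753*(1/1395052) = -973408/(-4410000) + 2142753/1395052 = -973408*(-1/4410000) + 2142753/1395052 = 60838/275625 + 2142753/1395052 = 675468469201/384511207500 ≈ 1.7567)
A = -1/1654058 ≈ -6.0457e-7
m - A = 675468469201/384511207500 - 1*(-1/1654058) = 675468469201/384511207500 + 1/1654058 = 79804600695776797/45428845632502500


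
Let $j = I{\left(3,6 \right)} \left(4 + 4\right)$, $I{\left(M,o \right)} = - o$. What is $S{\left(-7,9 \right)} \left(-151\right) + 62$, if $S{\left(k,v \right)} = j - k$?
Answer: $6253$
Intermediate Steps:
$j = -48$ ($j = \left(-1\right) 6 \left(4 + 4\right) = \left(-6\right) 8 = -48$)
$S{\left(k,v \right)} = -48 - k$
$S{\left(-7,9 \right)} \left(-151\right) + 62 = \left(-48 - -7\right) \left(-151\right) + 62 = \left(-48 + 7\right) \left(-151\right) + 62 = \left(-41\right) \left(-151\right) + 62 = 6191 + 62 = 6253$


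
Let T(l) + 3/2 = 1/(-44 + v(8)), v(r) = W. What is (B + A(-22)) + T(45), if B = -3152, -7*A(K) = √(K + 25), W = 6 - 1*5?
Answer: -271203/86 - √3/7 ≈ -3153.8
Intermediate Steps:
W = 1 (W = 6 - 5 = 1)
v(r) = 1
A(K) = -√(25 + K)/7 (A(K) = -√(K + 25)/7 = -√(25 + K)/7)
T(l) = -131/86 (T(l) = -3/2 + 1/(-44 + 1) = -3/2 + 1/(-43) = -3/2 - 1/43 = -131/86)
(B + A(-22)) + T(45) = (-3152 - √(25 - 22)/7) - 131/86 = (-3152 - √3/7) - 131/86 = -271203/86 - √3/7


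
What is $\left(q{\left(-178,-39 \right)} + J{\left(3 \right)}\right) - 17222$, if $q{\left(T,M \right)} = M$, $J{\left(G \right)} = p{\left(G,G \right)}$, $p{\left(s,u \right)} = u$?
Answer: $-17258$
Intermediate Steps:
$J{\left(G \right)} = G$
$\left(q{\left(-178,-39 \right)} + J{\left(3 \right)}\right) - 17222 = \left(-39 + 3\right) - 17222 = -36 - 17222 = -17258$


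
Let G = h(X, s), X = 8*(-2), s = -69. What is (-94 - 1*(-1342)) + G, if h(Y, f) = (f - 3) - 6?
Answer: 1170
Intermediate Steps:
X = -16
h(Y, f) = -9 + f (h(Y, f) = (-3 + f) - 6 = -9 + f)
G = -78 (G = -9 - 69 = -78)
(-94 - 1*(-1342)) + G = (-94 - 1*(-1342)) - 78 = (-94 + 1342) - 78 = 1248 - 78 = 1170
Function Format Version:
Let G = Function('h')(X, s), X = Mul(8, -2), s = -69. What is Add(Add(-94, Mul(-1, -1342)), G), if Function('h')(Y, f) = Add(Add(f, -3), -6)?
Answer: 1170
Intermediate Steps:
X = -16
Function('h')(Y, f) = Add(-9, f) (Function('h')(Y, f) = Add(Add(-3, f), -6) = Add(-9, f))
G = -78 (G = Add(-9, -69) = -78)
Add(Add(-94, Mul(-1, -1342)), G) = Add(Add(-94, Mul(-1, -1342)), -78) = Add(Add(-94, 1342), -78) = Add(1248, -78) = 1170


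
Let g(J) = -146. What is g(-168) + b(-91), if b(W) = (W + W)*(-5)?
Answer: 764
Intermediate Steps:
b(W) = -10*W (b(W) = (2*W)*(-5) = -10*W)
g(-168) + b(-91) = -146 - 10*(-91) = -146 + 910 = 764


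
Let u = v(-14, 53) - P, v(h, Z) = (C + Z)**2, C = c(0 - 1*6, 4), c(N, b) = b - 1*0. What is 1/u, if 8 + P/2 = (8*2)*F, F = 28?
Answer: 1/2369 ≈ 0.00042212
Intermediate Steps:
c(N, b) = b (c(N, b) = b + 0 = b)
C = 4
P = 880 (P = -16 + 2*((8*2)*28) = -16 + 2*(16*28) = -16 + 2*448 = -16 + 896 = 880)
v(h, Z) = (4 + Z)**2
u = 2369 (u = (4 + 53)**2 - 1*880 = 57**2 - 880 = 3249 - 880 = 2369)
1/u = 1/2369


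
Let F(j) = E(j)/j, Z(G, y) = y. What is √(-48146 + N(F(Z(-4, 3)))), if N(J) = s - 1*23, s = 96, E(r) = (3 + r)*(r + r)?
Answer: I*√48073 ≈ 219.26*I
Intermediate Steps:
E(r) = 2*r*(3 + r) (E(r) = (3 + r)*(2*r) = 2*r*(3 + r))
F(j) = 6 + 2*j (F(j) = (2*j*(3 + j))/j = 6 + 2*j)
N(J) = 73 (N(J) = 96 - 1*23 = 96 - 23 = 73)
√(-48146 + N(F(Z(-4, 3)))) = √(-48146 + 73) = √(-48073) = I*√48073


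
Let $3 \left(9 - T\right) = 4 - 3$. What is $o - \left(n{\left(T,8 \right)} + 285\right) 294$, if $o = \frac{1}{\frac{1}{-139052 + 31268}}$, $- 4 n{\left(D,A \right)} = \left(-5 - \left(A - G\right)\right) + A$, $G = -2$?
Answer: $- \frac{384177}{2} \approx -1.9209 \cdot 10^{5}$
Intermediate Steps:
$T = \frac{26}{3}$ ($T = 9 - \frac{4 - 3}{3} = 9 - \frac{1}{3} = \frac{26}{3} \approx 8.6667$)
$n{\left(D,A \right)} = \frac{7}{4}$ ($n{\left(D,A \right)} = - \frac{\left(-5 - \left(2 + A\right)\right) + A}{4} = - \frac{\left(-7 - A\right) + A}{4} = \left(- \frac{1}{4}\right) \left(-7\right) = \frac{7}{4}$)
$o = -107784$ ($o = \frac{1}{\frac{1}{-107784}} = \frac{1}{- \frac{1}{107784}} = -107784$)
$o - \left(n{\left(T,8 \right)} + 285\right) 294 = -107784 - \left(\frac{7}{4} + 285\right) 294 = -107784 - \frac{1147}{4} \cdot 294 = -107784 - \frac{168609}{2} = - \frac{384177}{2}$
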